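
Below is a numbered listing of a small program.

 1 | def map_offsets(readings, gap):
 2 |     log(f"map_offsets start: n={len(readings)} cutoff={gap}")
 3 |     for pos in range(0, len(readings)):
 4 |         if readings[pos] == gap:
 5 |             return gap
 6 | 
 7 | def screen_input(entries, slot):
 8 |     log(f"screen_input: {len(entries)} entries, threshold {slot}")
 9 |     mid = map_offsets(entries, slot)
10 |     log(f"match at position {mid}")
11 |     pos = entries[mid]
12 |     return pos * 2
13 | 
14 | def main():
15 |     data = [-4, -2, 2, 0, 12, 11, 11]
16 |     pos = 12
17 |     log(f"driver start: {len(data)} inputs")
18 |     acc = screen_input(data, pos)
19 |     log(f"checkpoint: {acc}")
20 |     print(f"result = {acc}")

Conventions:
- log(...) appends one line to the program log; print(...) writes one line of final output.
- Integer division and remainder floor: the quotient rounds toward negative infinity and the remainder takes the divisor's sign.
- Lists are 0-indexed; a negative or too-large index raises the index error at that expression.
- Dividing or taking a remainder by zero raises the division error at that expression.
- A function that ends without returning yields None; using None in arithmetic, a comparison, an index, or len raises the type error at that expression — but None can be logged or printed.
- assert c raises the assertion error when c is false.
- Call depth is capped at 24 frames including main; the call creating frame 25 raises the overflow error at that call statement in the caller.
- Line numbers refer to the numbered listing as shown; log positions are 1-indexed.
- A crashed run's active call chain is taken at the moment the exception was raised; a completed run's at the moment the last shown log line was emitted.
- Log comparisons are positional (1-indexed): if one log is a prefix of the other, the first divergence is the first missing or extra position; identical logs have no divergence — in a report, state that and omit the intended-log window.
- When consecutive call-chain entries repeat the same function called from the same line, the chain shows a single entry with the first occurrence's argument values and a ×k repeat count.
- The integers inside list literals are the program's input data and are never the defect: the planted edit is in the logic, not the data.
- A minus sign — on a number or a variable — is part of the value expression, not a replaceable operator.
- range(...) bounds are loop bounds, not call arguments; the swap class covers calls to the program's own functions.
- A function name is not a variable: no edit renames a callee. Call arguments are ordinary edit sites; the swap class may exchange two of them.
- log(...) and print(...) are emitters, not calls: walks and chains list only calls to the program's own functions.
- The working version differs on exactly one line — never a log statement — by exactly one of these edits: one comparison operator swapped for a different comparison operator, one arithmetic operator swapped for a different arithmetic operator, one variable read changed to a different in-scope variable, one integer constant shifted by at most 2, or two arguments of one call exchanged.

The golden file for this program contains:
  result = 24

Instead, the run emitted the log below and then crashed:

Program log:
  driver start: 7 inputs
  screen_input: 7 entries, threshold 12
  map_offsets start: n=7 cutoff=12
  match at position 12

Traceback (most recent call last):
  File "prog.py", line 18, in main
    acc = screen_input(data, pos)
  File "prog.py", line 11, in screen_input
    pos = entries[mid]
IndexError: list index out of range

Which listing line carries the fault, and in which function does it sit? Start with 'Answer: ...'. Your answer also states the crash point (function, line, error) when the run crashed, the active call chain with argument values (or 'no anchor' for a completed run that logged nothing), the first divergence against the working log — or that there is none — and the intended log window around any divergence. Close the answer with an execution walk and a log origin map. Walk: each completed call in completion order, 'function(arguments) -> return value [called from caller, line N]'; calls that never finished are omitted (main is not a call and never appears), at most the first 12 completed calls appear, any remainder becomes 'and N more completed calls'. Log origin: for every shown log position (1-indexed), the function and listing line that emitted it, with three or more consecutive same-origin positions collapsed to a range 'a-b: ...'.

Answer: the defect is in map_offsets at line 5.
The tell: The log first diverges at position 4: the faulty run prints 'match at position 12' where the working version prints 'match at position 4'.
Crash: screen_input, line 11, IndexError.
Call chain: main -> screen_input([-4, -2, 2, 0, 12, 11, 11], 12) (called at line 18).
First divergence: at position 4 the run shows 'match at position 12' where the working version logs 'match at position 4'.
Intended log window:
  2: screen_input: 7 entries, threshold 12
  3: map_offsets start: n=7 cutoff=12
  4: match at position 4
  5: checkpoint: 24
Execution walk:
  map_offsets([-4, -2, 2, 0, 12, 11, 11], 12) -> 12  [called from screen_input, line 9]
Log origins:
  1 — main, line 17
  2 — screen_input, line 8
  3 — map_offsets, line 2
  4 — screen_input, line 10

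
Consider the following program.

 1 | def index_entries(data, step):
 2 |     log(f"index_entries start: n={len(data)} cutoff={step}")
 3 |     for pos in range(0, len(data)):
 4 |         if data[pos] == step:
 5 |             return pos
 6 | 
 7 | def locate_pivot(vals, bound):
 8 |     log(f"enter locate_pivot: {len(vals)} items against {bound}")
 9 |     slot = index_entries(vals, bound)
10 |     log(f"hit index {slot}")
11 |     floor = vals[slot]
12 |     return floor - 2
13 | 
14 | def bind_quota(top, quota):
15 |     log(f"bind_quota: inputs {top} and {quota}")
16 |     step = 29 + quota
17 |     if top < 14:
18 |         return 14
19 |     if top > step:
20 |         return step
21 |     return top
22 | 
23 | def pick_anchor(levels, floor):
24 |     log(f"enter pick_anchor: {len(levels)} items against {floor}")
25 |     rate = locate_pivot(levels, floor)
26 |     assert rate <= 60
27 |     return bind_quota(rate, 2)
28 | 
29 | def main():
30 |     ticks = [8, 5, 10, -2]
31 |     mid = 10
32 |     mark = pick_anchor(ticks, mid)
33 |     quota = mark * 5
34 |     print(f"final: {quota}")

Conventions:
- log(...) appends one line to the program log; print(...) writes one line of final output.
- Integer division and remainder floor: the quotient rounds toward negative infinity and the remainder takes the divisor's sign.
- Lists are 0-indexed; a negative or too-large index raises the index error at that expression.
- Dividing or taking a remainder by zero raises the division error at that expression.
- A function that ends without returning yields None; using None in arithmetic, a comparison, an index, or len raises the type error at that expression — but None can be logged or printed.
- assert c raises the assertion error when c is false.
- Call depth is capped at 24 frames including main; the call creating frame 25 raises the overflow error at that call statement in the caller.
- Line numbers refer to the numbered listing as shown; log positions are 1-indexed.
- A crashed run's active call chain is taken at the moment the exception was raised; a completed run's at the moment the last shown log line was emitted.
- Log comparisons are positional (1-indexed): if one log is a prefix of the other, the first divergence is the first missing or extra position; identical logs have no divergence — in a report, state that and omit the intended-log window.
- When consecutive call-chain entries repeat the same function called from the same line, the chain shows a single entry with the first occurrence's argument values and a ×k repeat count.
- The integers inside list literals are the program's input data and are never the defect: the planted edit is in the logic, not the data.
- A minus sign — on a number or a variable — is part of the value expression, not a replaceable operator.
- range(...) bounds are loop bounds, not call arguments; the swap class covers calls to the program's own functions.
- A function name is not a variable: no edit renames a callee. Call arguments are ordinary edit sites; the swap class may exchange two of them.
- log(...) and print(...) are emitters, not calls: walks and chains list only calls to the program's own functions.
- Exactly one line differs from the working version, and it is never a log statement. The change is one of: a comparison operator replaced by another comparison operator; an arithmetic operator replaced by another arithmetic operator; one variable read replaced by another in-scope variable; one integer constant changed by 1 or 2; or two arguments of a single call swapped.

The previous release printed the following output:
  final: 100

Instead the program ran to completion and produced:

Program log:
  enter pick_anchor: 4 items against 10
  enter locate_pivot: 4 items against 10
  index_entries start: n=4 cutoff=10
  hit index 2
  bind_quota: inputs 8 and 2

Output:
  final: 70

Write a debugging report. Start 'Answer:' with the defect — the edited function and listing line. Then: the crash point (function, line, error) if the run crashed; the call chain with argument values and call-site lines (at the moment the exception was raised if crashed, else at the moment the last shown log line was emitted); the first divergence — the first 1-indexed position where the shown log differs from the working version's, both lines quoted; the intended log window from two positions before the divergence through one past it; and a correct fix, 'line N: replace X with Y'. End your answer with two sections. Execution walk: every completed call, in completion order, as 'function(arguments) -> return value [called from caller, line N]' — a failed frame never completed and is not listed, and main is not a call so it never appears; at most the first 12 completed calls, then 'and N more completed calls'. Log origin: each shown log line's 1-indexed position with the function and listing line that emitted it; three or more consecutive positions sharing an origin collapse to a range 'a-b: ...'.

Answer: the defect is in locate_pivot at line 12.
Key observation: Position 5 is the first bad log line: 'bind_quota: inputs 8 and 2' should read 'bind_quota: inputs 20 and 2'.
Call chain: main -> pick_anchor([8, 5, 10, -2], 10) (called at line 32) -> bind_quota(8, 2) (called at line 27).
First divergence: position 5; shown 'bind_quota: inputs 8 and 2' vs intended 'bind_quota: inputs 20 and 2'.
Intended log window:
  3: index_entries start: n=4 cutoff=10
  4: hit index 2
  5: bind_quota: inputs 20 and 2
Execution walk:
  index_entries([8, 5, 10, -2], 10) -> 2  [called from locate_pivot, line 9]
  locate_pivot([8, 5, 10, -2], 10) -> 8  [called from pick_anchor, line 25]
  bind_quota(8, 2) -> 14  [called from pick_anchor, line 27]
  pick_anchor([8, 5, 10, -2], 10) -> 14  [called from main, line 32]
Origin of each log line:
  1: emitted by pick_anchor (line 24)
  2: emitted by locate_pivot (line 8)
  3: emitted by index_entries (line 2)
  4: emitted by locate_pivot (line 10)
  5: emitted by bind_quota (line 15)
A correct fix: line 12: replace `-` with `*`.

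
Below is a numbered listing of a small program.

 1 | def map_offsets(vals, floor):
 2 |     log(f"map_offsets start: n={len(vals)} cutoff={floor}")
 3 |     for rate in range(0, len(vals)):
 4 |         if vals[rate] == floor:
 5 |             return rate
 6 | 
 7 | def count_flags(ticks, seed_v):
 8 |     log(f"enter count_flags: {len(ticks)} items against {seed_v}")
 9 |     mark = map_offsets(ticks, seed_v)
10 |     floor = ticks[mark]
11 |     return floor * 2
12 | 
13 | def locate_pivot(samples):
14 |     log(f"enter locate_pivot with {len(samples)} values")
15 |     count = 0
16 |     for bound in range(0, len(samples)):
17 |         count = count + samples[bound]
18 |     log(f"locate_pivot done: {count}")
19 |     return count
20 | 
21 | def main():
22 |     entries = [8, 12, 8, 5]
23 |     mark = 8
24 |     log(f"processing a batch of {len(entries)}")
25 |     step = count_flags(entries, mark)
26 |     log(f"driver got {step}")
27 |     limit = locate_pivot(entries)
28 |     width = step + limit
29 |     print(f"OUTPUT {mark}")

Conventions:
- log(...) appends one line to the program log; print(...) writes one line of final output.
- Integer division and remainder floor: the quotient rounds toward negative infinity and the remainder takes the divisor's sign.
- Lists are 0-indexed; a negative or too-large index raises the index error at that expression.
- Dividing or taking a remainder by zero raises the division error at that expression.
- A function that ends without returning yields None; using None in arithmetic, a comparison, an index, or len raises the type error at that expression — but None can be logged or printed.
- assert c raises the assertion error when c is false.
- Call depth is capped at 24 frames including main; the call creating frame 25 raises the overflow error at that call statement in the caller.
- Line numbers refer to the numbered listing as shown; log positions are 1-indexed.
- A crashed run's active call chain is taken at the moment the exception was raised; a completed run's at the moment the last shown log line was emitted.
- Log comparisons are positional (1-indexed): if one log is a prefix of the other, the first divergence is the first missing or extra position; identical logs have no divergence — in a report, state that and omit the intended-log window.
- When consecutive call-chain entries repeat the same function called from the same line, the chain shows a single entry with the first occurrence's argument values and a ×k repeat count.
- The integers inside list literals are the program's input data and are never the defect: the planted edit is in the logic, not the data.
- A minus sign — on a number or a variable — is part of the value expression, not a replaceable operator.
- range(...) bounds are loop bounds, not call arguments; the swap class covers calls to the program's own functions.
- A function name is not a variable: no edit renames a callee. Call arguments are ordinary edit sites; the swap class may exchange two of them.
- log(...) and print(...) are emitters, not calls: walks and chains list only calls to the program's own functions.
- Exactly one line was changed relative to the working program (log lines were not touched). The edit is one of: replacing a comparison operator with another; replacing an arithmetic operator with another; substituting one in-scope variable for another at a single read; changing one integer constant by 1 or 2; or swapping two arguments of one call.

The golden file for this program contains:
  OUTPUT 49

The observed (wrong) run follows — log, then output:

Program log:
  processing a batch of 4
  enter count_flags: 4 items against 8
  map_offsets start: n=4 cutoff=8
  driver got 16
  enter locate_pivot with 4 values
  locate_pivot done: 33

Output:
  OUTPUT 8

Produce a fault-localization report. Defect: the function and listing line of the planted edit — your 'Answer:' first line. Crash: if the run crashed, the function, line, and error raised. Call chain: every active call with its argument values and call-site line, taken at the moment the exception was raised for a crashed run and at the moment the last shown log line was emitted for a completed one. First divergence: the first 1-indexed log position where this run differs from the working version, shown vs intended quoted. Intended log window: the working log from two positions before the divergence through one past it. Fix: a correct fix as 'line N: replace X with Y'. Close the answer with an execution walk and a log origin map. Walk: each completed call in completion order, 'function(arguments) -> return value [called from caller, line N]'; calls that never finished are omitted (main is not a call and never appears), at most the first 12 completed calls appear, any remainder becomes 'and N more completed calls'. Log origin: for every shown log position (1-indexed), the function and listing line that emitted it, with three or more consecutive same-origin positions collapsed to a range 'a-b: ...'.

Answer: the defect is in main at line 29.
The tell: Every logged value matches the working version; the printed result is what differs.
Call chain: main -> locate_pivot([8, 12, 8, 5]) (called at line 27).
First divergence: none; the two logs match at every position.
Execution walk:
  map_offsets([8, 12, 8, 5], 8) -> 0  [called from count_flags, line 9]
  count_flags([8, 12, 8, 5], 8) -> 16  [called from main, line 25]
  locate_pivot([8, 12, 8, 5]) -> 33  [called from main, line 27]
Log line origins:
  1: emitted by main (line 24)
  2: emitted by count_flags (line 8)
  3: emitted by map_offsets (line 2)
  4: emitted by main (line 26)
  5: emitted by locate_pivot (line 14)
  6: emitted by locate_pivot (line 18)
A correct fix: line 29: replace `mark` with `width`.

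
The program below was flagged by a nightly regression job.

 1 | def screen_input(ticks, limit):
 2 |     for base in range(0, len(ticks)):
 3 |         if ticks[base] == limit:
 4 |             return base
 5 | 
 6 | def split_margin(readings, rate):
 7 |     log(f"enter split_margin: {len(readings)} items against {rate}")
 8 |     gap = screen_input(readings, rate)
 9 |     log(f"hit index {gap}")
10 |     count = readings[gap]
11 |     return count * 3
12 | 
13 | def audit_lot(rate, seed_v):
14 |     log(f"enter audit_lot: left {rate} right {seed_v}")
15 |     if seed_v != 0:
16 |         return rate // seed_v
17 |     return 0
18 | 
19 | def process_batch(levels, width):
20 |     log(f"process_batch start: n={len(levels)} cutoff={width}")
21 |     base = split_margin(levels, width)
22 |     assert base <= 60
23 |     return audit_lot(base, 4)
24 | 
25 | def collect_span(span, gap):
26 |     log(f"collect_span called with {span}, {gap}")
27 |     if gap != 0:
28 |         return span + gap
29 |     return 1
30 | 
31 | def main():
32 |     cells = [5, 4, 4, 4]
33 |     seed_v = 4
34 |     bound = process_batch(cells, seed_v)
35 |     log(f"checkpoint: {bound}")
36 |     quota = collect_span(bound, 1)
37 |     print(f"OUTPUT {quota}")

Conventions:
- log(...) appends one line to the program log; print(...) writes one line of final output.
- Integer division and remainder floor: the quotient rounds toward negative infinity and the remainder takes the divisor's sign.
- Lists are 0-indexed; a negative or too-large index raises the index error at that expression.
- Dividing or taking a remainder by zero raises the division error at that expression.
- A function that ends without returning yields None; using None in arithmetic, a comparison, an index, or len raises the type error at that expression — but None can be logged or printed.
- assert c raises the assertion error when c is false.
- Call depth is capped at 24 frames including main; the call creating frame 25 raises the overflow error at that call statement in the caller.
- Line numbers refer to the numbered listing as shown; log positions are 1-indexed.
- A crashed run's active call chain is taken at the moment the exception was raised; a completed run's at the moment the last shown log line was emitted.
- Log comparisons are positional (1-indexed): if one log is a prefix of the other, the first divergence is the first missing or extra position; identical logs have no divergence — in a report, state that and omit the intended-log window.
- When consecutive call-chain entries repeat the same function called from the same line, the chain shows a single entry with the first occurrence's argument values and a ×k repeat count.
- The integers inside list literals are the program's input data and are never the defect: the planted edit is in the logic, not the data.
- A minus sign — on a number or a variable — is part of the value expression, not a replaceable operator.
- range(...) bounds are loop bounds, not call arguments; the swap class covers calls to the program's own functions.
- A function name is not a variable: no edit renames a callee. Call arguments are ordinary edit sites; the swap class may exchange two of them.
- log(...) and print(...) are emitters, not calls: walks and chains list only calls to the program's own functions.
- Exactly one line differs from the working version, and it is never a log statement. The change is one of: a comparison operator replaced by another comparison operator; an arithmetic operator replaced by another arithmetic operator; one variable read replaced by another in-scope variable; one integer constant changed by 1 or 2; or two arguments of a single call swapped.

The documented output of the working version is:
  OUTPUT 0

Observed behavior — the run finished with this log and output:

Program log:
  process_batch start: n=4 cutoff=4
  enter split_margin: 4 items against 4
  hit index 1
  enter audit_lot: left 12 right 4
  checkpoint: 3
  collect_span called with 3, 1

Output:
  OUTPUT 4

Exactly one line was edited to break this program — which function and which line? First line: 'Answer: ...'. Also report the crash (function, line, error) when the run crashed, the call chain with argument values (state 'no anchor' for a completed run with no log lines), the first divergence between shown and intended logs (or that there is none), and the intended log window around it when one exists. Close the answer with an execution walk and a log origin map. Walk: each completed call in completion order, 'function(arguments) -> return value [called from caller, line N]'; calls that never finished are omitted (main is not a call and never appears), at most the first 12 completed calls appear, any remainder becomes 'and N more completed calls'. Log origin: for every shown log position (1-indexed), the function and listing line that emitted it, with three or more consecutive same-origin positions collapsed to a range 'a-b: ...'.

Answer: the defect is in collect_span at line 28.
Core observation: The two runs log identically and part ways only at the printed values.
Call chain: main -> collect_span(3, 1) (called at line 36).
First divergence: none; the two logs match at every position.
Execution walk:
  screen_input([5, 4, 4, 4], 4) -> 1  [called from split_margin, line 8]
  split_margin([5, 4, 4, 4], 4) -> 12  [called from process_batch, line 21]
  audit_lot(12, 4) -> 3  [called from process_batch, line 23]
  process_batch([5, 4, 4, 4], 4) -> 3  [called from main, line 34]
  collect_span(3, 1) -> 4  [called from main, line 36]
Log line origins:
  1: logged in process_batch at line 20
  2: logged in split_margin at line 7
  3: logged in split_margin at line 9
  4: logged in audit_lot at line 14
  5: logged in main at line 35
  6: logged in collect_span at line 26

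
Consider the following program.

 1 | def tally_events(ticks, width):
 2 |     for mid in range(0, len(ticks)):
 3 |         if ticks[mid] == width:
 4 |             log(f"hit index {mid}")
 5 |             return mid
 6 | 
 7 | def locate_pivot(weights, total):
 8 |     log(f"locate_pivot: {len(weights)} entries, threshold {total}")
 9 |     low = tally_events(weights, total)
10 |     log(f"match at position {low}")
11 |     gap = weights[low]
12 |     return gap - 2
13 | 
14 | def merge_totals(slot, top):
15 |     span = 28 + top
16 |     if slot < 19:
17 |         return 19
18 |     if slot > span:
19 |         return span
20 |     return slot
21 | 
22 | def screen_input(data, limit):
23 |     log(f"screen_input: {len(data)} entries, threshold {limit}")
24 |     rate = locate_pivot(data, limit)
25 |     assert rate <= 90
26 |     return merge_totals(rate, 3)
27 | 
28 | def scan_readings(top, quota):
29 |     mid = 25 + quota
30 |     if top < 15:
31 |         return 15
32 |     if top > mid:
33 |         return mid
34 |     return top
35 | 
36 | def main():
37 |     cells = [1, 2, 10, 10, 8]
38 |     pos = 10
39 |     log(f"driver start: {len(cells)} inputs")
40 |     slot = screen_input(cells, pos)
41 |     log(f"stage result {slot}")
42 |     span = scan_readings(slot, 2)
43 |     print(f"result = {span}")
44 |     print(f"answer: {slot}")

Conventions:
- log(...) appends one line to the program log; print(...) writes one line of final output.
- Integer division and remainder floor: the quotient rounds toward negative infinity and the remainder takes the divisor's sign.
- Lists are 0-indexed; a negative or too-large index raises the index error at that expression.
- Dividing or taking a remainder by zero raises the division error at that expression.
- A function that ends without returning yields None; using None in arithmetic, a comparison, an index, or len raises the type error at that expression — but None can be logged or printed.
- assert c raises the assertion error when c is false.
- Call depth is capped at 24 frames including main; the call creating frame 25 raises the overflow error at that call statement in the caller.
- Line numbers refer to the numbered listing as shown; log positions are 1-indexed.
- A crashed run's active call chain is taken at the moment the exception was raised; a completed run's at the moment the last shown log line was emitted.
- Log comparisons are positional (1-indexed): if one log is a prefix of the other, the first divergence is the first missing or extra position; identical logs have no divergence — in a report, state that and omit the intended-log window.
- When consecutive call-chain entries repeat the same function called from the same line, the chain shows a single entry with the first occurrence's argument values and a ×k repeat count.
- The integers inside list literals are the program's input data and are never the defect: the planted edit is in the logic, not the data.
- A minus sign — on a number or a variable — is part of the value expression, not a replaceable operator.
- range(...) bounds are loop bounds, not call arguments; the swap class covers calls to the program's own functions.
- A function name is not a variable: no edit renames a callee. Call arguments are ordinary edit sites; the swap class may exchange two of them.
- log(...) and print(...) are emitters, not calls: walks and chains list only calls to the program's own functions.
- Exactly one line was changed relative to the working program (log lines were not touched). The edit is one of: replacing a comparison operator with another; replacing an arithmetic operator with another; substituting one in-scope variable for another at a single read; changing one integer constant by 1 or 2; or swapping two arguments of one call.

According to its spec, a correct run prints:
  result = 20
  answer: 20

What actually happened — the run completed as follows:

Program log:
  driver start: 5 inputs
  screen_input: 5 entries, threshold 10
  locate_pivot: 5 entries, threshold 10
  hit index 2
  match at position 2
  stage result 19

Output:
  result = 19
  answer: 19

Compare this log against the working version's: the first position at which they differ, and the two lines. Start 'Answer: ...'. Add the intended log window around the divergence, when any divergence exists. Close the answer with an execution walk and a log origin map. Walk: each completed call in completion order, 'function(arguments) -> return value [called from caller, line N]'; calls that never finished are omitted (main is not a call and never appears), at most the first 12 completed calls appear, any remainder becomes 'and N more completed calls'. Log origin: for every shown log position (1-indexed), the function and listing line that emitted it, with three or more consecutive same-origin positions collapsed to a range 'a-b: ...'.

Answer: position 6; shown 'stage result 19' vs intended 'stage result 20'.
Intended log window:
  4: hit index 2
  5: match at position 2
  6: stage result 20
Execution walk:
  tally_events([1, 2, 10, 10, 8], 10) -> 2  [called from locate_pivot, line 9]
  locate_pivot([1, 2, 10, 10, 8], 10) -> 8  [called from screen_input, line 24]
  merge_totals(8, 3) -> 19  [called from screen_input, line 26]
  screen_input([1, 2, 10, 10, 8], 10) -> 19  [called from main, line 40]
  scan_readings(19, 2) -> 19  [called from main, line 42]
Log origins:
  1: logged in main at line 39
  2: logged in screen_input at line 23
  3: logged in locate_pivot at line 8
  4: logged in tally_events at line 4
  5: logged in locate_pivot at line 10
  6: logged in main at line 41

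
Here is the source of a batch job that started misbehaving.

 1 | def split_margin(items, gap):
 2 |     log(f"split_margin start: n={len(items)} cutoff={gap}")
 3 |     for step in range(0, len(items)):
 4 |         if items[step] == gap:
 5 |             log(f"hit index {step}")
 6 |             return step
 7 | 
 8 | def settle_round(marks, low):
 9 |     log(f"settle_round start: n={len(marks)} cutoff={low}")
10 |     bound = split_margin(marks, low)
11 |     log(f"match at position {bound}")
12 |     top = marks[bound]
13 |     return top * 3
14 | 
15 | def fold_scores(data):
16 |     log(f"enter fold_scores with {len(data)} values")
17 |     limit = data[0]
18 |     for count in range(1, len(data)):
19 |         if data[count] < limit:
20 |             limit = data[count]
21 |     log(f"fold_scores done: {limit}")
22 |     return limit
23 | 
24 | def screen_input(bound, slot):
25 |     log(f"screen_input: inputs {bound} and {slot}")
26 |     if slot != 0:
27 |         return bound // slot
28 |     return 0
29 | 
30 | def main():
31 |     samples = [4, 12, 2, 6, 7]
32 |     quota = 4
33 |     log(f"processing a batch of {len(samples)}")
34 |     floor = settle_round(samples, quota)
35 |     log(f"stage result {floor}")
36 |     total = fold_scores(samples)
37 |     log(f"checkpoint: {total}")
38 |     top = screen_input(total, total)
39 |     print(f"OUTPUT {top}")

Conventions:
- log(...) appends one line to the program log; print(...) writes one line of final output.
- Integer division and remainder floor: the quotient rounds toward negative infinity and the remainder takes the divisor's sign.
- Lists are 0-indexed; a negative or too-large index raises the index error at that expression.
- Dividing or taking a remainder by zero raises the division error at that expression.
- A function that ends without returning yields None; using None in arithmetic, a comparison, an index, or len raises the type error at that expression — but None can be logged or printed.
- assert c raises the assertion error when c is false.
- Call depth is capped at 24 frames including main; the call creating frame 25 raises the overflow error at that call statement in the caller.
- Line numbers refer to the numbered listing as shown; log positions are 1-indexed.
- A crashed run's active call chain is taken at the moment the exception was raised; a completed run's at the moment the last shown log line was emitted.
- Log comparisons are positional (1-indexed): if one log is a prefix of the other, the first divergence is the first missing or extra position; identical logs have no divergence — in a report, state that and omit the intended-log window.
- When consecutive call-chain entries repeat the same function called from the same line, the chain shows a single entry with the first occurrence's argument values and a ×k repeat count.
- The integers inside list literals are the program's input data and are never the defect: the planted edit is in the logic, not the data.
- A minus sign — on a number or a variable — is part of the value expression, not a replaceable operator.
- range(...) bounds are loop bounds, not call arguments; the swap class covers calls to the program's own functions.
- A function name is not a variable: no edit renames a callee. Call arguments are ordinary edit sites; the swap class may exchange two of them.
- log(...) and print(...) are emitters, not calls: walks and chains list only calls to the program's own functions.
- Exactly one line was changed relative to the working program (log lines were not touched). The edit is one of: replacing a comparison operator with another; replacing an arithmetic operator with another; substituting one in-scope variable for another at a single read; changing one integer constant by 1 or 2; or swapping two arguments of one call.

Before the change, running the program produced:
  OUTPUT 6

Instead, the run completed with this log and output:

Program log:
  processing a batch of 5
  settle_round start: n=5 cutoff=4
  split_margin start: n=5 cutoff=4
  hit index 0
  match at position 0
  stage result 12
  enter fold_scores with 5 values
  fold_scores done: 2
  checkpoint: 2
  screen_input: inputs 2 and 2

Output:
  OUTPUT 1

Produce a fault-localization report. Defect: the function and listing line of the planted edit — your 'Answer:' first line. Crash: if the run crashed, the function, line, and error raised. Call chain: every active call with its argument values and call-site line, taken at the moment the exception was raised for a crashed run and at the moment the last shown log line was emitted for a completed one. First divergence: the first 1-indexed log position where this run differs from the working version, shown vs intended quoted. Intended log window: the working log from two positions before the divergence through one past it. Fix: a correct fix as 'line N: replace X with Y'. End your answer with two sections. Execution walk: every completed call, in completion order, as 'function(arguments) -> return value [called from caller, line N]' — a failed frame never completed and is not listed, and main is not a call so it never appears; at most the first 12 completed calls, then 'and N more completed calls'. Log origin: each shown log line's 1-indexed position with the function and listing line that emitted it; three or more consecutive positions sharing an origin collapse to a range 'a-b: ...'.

Answer: the defect is in main at line 38.
Core observation: The log first diverges at position 10: the faulty run prints 'screen_input: inputs 2 and 2' where the working version prints 'screen_input: inputs 12 and 2'.
Call chain: main -> screen_input(2, 2) (called at line 38).
First divergence: position 10 — shown 'screen_input: inputs 2 and 2', intended 'screen_input: inputs 12 and 2'.
Intended log window:
  8: fold_scores done: 2
  9: checkpoint: 2
  10: screen_input: inputs 12 and 2
Execution walk:
  split_margin([4, 12, 2, 6, 7], 4) -> 0  [called from settle_round, line 10]
  settle_round([4, 12, 2, 6, 7], 4) -> 12  [called from main, line 34]
  fold_scores([4, 12, 2, 6, 7]) -> 2  [called from main, line 36]
  screen_input(2, 2) -> 1  [called from main, line 38]
Log line origins:
  1 — main, line 33
  2 — settle_round, line 9
  3 — split_margin, line 2
  4 — split_margin, line 5
  5 — settle_round, line 11
  6 — main, line 35
  7 — fold_scores, line 16
  8 — fold_scores, line 21
  9 — main, line 37
  10 — screen_input, line 25
A correct fix: line 38: replace `screen_input(total, total)` with `screen_input(floor, total)`.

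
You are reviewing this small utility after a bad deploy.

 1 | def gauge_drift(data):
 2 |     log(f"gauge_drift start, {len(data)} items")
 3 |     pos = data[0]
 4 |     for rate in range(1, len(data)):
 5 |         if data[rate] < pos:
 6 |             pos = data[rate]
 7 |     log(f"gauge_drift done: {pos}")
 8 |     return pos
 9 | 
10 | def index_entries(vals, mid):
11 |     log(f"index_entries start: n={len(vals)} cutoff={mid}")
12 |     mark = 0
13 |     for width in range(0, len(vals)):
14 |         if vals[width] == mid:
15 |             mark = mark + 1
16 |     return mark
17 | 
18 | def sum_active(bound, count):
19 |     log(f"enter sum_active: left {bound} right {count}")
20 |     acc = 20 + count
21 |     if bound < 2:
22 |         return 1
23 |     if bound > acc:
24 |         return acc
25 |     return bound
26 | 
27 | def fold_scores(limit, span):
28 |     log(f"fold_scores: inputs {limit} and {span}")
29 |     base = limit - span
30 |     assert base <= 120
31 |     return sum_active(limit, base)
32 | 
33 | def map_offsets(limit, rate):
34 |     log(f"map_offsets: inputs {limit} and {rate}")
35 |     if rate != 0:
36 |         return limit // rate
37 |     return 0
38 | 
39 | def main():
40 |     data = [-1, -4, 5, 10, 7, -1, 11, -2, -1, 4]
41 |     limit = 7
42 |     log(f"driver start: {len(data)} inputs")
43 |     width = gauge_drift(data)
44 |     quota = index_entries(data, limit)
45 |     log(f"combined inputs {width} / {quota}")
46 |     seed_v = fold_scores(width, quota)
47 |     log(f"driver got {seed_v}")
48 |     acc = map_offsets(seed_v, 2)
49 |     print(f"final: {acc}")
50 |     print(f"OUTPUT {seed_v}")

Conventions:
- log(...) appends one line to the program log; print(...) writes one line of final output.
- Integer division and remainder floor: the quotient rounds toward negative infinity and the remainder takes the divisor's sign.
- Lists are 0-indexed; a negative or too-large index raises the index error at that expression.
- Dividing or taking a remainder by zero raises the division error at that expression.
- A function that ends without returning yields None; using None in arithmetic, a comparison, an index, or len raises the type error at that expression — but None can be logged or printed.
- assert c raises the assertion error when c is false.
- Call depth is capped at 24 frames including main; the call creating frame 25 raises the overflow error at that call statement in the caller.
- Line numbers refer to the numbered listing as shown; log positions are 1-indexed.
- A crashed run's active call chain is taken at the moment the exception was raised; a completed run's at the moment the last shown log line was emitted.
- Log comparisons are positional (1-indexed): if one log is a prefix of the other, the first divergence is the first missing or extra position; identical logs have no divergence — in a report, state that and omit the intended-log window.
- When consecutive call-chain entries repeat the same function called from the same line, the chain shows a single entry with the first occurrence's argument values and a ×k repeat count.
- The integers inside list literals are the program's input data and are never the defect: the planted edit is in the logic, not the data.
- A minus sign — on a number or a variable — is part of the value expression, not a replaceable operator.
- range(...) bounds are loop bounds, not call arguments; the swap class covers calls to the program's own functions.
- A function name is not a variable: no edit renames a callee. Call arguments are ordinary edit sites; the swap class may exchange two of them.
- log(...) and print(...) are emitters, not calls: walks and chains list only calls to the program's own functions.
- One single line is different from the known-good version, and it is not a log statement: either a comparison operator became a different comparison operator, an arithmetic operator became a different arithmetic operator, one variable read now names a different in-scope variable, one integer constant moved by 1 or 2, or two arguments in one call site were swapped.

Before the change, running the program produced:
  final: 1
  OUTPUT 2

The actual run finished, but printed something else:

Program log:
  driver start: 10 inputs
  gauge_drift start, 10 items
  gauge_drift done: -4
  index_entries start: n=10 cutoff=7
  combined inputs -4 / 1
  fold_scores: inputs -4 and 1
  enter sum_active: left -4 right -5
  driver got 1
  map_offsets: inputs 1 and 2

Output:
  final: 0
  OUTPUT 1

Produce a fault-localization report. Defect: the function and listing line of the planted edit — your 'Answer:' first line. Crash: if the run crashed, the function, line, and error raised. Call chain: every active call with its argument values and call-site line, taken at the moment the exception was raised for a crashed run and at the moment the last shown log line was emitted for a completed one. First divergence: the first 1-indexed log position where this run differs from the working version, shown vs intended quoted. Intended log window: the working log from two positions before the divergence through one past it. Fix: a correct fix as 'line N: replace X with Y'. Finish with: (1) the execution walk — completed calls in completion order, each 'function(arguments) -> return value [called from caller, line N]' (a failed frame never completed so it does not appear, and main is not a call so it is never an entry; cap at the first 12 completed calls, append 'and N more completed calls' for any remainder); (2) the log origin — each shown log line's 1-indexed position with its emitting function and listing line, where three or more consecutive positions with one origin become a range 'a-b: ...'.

Answer: the defect is in sum_active at line 22.
Key observation: The log first diverges at position 8: the faulty run prints 'driver got 1' where the working version prints 'driver got 2'.
Call chain: main -> map_offsets(1, 2) (called at line 48).
First divergence: position 8 — the shown line 'driver got 1' should read 'driver got 2'.
Intended log window:
  6: fold_scores: inputs -4 and 1
  7: enter sum_active: left -4 right -5
  8: driver got 2
  9: map_offsets: inputs 2 and 2
Execution walk:
  gauge_drift([-1, -4, 5, 10, 7, -1, 11, -2, -1, 4]) -> -4  [called from main, line 43]
  index_entries([-1, -4, 5, 10, 7, -1, 11, -2, -1, 4], 7) -> 1  [called from main, line 44]
  sum_active(-4, -5) -> 1  [called from fold_scores, line 31]
  fold_scores(-4, 1) -> 1  [called from main, line 46]
  map_offsets(1, 2) -> 0  [called from main, line 48]
Log origin:
  1: from main, line 42
  2: from gauge_drift, line 2
  3: from gauge_drift, line 7
  4: from index_entries, line 11
  5: from main, line 45
  6: from fold_scores, line 28
  7: from sum_active, line 19
  8: from main, line 47
  9: from map_offsets, line 34
A correct fix: line 22: replace `1` with `2`.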